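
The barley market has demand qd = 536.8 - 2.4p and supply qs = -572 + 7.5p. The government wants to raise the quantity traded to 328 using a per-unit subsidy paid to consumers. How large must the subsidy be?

Required subsidy s = 33 per unit

At q = 328, invert demand for the buyer price: pb = (536.8 − 328)/2.4 = 87; invert supply for the seller price: ps = (328 − (-572))/7.5 = 120.
The subsidy must fill the gap: s = ps − pb = 120 − 87 = 33.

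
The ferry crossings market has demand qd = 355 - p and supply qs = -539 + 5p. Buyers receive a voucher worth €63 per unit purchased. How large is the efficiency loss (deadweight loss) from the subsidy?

Pre-subsidy: 355 - p = -539 + 5p gives p* = 149, q* = 206.
With the rebate, buyers effectively pay pb = ps − 63, where ps is the price sellers receive.
Demand in terms of ps becomes qd = 355 − 1(ps − 63) = 418 - ps. Setting this equal to supply: 418 - ps = -539 + 5ps, so ps = 159.5.
Buyers pay pb = 159.5 − 63 = 96.5; q' = -539 + 5·159.5 = 258.5.
The subsidy expands output by 258.5 − 206 = 52.5 past the efficient level; on those units the gap between marginal cost and willingness to pay runs from 0 up to 63.
DWL = ½ × 63 × 52.5 = 1653.75.

Deadweight loss = €1653.75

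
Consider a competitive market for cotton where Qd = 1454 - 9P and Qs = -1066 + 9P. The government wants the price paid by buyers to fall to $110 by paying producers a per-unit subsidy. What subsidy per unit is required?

Required subsidy s = $60 per unit

At a buyer price of 110, quantity demanded is 1454 − 9·110 = 464.
Sellers supply 464 only when they receive Ps with -1066 + 9·Ps = 464, i.e. Ps = 170.
s = Ps − Pb = 170 − 110 = 60.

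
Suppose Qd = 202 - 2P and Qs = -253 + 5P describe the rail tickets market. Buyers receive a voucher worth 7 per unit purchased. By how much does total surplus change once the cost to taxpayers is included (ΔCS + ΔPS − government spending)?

Pre-subsidy: 202 - 2P = -253 + 5P gives P* = 65, Q* = 72.
With the rebate, buyers effectively pay Pb = Ps − 7, where Ps is the price sellers receive.
Demand in terms of Ps becomes Qd = 202 − 2(Ps − 7) = 216 - 2Ps. Setting this equal to supply: 216 - 2Ps = -253 + 5Ps, so Ps = 67.
Buyers pay Pb = 67 − 7 = 60; Q' = -253 + 5·67 = 82.
ΔCS = ½(72 + 82)(65 − 60) = 385; ΔPS = ½(72 + 82)(67 − 65) = 154.
Government spending = 7 × 82 = 574.
Net change = 385 + 154 − 574 = -35. The loss equals the DWL triangle ½·7·10.

Net change in total surplus = -35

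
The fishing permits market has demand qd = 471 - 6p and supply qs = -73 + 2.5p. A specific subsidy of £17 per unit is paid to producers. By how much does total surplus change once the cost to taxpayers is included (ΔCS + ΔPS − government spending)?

Pre-subsidy: 471 - 6p = -73 + 2.5p gives p* = 64, q* = 87.
With the subsidy, sellers receive ps = pb + 17 for each unit, where pb is the price buyers pay.
Supply in terms of pb becomes qs = -73 + 2.5(pb + 17) = -30.5 + 2.5pb. Setting this equal to demand: 471 - 6pb = -30.5 + 2.5pb, so pb = 59.
Sellers receive ps = 59 + 17 = 76; q' = 471 − 6·59 = 117.
ΔCS = ½(87 + 117)(64 − 59) = 510; ΔPS = ½(87 + 117)(76 − 64) = 1224.
Government spending = 17 × 117 = 1989.
Net change = 510 + 1224 − 1989 = -255. The loss equals the DWL triangle ½·17·30.

Net change in total surplus = -£255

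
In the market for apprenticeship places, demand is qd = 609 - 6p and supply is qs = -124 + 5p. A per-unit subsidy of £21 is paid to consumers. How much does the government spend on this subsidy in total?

Pre-subsidy: 609 - 6p = -124 + 5p gives p* = 733/11, q* = 2301/11.
With the rebate, buyers effectively pay pb = ps − 21, where ps is the price sellers receive.
Demand in terms of ps becomes qd = 609 − 6(ps − 21) = 735 - 6ps. Setting this equal to supply: 735 - 6ps = -124 + 5ps, so ps = 859/11.
Buyers pay pb = 859/11 − 21 = 628/11; q' = -124 + 5·(859/11) = 2931/11.
Government outlay = subsidy × quantity = 21 × 2931/11 = 61551/11.

Government cost = 61551/11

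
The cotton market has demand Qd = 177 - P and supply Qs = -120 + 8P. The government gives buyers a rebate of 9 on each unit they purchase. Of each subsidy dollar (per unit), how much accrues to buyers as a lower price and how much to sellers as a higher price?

Pre-subsidy: 177 - P = -120 + 8P gives P* = 33, Q* = 144.
With the rebate, buyers effectively pay Pb = Ps − 9, where Ps is the price sellers receive.
Demand in terms of Ps becomes Qd = 177 − 1(Ps − 9) = 186 - Ps. Setting this equal to supply: 186 - Ps = -120 + 8Ps, so Ps = 34.
Buyers pay Pb = 34 − 9 = 25; Q' = -120 + 8·34 = 152.
Buyers' price falls by P* − Pb = 33 − 25 = 8; sellers' price rises by Ps − P* = 34 − 33 = 1.

Buyers gain 8 per unit; sellers gain 1 per unit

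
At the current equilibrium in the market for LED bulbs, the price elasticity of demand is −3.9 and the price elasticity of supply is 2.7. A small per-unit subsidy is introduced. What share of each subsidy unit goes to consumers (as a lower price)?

Consumer share = 9/22

For a small subsidy around the equilibrium, the benefit split depends on the relative slopes, which at a point are proportional to the elasticities.
Buyer share = εs/(εs + |εd|) = 2.7/(2.7 + 3.9) = 9/22; seller share = |εd|/(εs + |εd|) = 13/22.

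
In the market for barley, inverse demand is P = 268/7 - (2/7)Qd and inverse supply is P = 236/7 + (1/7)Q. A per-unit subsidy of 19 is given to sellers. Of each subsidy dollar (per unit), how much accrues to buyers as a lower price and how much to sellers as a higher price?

Pre-subsidy: 268/7 - (2/7)Q = 236/7 + (1/7)Q gives Q* = 32/3 and P* = 740/21.
With the subsidy, sellers receive Ps = Pb + 19 for each unit, where Pb is the price buyers pay.
On the curves, Pb = 268/7 - (2/7)Q and Ps = 236/7 + (1/7)Q; the wedge Ps − Pb = 19 gives 236/7 + (1/7)Q − (268/7 - (2/7)Q) = 19, so Q' = 55.
Then Pb = 268/7 − (2/7)·55 = 158/7 and Ps = 236/7 + (1/7)·55 = 291/7.
Buyers' price falls by P* − Pb = 740/21 − 158/7 = 38/3; sellers' price rises by Ps − P* = 291/7 − 740/21 = 19/3.

Buyers gain 38/3 per unit; sellers gain 19/3 per unit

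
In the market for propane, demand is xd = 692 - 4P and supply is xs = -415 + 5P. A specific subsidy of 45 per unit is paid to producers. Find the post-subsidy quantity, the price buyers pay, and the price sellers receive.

x' = 300; buyers pay 98; sellers receive 143

Pre-subsidy: 692 - 4P = -415 + 5P gives P* = 123, x* = 200.
With the subsidy, sellers receive Ps = Pb + 45 for each unit, where Pb is the price buyers pay.
Supply in terms of Pb becomes xs = -415 + 5(Pb + 45) = -190 + 5Pb. Setting this equal to demand: 692 - 4Pb = -190 + 5Pb, so Pb = 98.
Sellers receive Ps = 98 + 45 = 143; x' = 692 − 4·98 = 300.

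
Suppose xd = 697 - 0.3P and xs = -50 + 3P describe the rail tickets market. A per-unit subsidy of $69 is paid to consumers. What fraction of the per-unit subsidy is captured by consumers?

Consumer share = 10/11

Pre-subsidy: 697 - 0.3P = -50 + 3P gives P* = 2490/11, x* = 6920/11.
With the rebate, buyers effectively pay Pb = Ps − 69, where Ps is the price sellers receive.
Demand in terms of Ps becomes xd = 697 − 0.3(Ps − 69) = 717.7 - 0.3Ps. Setting this equal to supply: 717.7 - 0.3Ps = -50 + 3Ps, so Ps = 2559/11.
Buyers pay Pb = 2559/11 − 69 = 1800/11; x' = -50 + 3·(2559/11) = 7127/11.
Buyers' price falls by P* − Pb = 2490/11 − 1800/11 = 690/11; sellers' price rises by Ps − P* = 2559/11 − 2490/11 = 69/11.
So consumers capture (690/11)/69 = 10/11 of each unit of subsidy.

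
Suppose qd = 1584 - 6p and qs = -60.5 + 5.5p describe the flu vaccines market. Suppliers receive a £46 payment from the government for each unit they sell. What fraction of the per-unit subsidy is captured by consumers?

Consumer share = 11/23

Pre-subsidy: 1584 - 6p = -60.5 + 5.5p gives p* = 143, q* = 726.
With the subsidy, sellers receive ps = pb + 46 for each unit, where pb is the price buyers pay.
Supply in terms of pb becomes qs = -60.5 + 5.5(pb + 46) = 192.5 + 5.5pb. Setting this equal to demand: 1584 - 6pb = 192.5 + 5.5pb, so pb = 121.
Sellers receive ps = 121 + 46 = 167; q' = 1584 − 6·121 = 858.
Buyers' price falls by p* − pb = 143 − 121 = 22; sellers' price rises by ps − p* = 167 − 143 = 24.
So consumers capture 22/46 = 11/23 of each unit of subsidy.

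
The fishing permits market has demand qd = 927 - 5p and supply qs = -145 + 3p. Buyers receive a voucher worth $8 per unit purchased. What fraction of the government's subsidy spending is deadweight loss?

DWL / government spending = 15/544

Pre-subsidy: 927 - 5p = -145 + 3p gives p* = 134, q* = 257.
With the rebate, buyers effectively pay pb = ps − 8, where ps is the price sellers receive.
Demand in terms of ps becomes qd = 927 − 5(ps − 8) = 967 - 5ps. Setting this equal to supply: 967 - 5ps = -145 + 3ps, so ps = 139.
Buyers pay pb = 139 − 8 = 131; q' = -145 + 3·139 = 272.
ΔCS = ½(257 + 272)(134 − 131) = 793.5; ΔPS = ½(257 + 272)(139 − 134) = 1322.5.
Government spending = 8 × 272 = 2176.
DWL = ½ × 8 × (272 − 257) = 60; fraction = 60 / 2176 = 15/544.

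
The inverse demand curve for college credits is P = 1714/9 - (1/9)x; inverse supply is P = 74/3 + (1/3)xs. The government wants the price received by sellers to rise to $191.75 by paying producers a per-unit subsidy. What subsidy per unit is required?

Required subsidy s = $57 per unit

At a seller price of 191.75, quantity supplied is -74 + 3·191.75 = 501.25.
Buyers absorb 501.25 only when they pay Pb = 1714/9 − (1/9)·501.25 = 134.75.
s = Ps − Pb = 191.75 − 134.75 = 57.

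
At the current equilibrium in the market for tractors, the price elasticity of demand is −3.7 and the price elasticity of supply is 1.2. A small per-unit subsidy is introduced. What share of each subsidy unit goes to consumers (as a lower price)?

Consumer share = 12/49

For a small subsidy around the equilibrium, the benefit split depends on the relative slopes, which at a point are proportional to the elasticities.
Buyer share = εs/(εs + |εd|) = 1.2/(1.2 + 3.7) = 12/49; seller share = |εd|/(εs + |εd|) = 37/49.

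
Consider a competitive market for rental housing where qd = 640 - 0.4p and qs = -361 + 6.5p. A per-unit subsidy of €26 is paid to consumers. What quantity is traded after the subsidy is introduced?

q' = 40832/69

Pre-subsidy: 640 - 0.4p = -361 + 6.5p gives p* = 10010/69, q* = 40156/69.
With the rebate, buyers effectively pay pb = ps − 26, where ps is the price sellers receive.
Demand in terms of ps becomes qd = 640 − 0.4(ps − 26) = 650.4 - 0.4ps. Setting this equal to supply: 650.4 - 0.4ps = -361 + 6.5ps, so ps = 10114/69.
Buyers pay pb = 10114/69 − 26 = 8320/69; q' = -361 + 6.5·(10114/69) = 40832/69.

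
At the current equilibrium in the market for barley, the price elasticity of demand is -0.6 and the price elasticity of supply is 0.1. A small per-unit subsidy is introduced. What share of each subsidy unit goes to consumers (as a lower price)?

Consumer share = 1/7

For a small subsidy around the equilibrium, the benefit split depends on the relative slopes, which at a point are proportional to the elasticities.
Buyer share = εs/(εs + |εd|) = 0.1/(0.1 + 0.6) = 1/7; seller share = |εd|/(εs + |εd|) = 6/7.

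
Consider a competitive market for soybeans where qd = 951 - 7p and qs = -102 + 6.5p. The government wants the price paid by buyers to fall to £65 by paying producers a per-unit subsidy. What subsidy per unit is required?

Required subsidy s = £27 per unit

At a buyer price of 65, quantity demanded is 951 − 7·65 = 496.
Sellers supply 496 only when they receive ps with -102 + 6.5·ps = 496, i.e. ps = 92.
s = ps − pb = 92 − 65 = 27.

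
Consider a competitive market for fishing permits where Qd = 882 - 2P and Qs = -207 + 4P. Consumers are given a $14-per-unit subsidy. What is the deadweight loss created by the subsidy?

Pre-subsidy: 882 - 2P = -207 + 4P gives P* = 181.5, Q* = 519.
With the rebate, buyers effectively pay Pb = Ps − 14, where Ps is the price sellers receive.
Demand in terms of Ps becomes Qd = 882 − 2(Ps − 14) = 910 - 2Ps. Setting this equal to supply: 910 - 2Ps = -207 + 4Ps, so Ps = 1117/6.
Buyers pay Pb = 1117/6 − 14 = 1033/6; Q' = -207 + 4·(1117/6) = 1613/3.
The subsidy expands output by 1613/3 − 519 = 56/3 past the efficient level; on those units the gap between marginal cost and willingness to pay runs from 0 up to 14.
DWL = ½ × 14 × 56/3 = 392/3.

Deadweight loss = 392/3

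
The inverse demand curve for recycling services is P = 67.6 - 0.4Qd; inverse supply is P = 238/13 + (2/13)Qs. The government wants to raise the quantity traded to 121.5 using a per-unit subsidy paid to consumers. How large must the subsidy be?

Required subsidy s = 18 per unit

At Q = 121.5, from the demand curve buyers pay Pb = 67.6 − 0.4·121.5 = 19; from the supply curve sellers need Ps = 238/13 + (2/13)·121.5 = 37.
The subsidy must fill the gap: s = Ps − Pb = 37 − 19 = 18.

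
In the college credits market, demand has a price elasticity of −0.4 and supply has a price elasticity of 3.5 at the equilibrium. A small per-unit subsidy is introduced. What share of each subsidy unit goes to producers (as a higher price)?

For a small subsidy around the equilibrium, the benefit split depends on the relative slopes, which at a point are proportional to the elasticities.
Buyer share = εs/(εs + |εd|) = 3.5/(3.5 + 0.4) = 35/39; seller share = |εd|/(εs + |εd|) = 4/39.
So producers capture 4/39 of the subsidy.

Producer share = 4/39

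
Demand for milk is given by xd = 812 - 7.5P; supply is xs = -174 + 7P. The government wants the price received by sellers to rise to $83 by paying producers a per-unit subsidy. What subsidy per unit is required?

Required subsidy s = $29 per unit

At a seller price of 83, quantity supplied is -174 + 7·83 = 407.
Buyers absorb 407 only when they pay Pb with 812 − 7.5·Pb = 407, i.e. Pb = 54.
s = Ps − Pb = 83 − 54 = 29.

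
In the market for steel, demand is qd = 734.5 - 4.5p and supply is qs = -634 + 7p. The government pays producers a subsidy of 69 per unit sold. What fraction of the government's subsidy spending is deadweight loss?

DWL / government spending = 189/776

Pre-subsidy: 734.5 - 4.5p = -634 + 7p gives p* = 119, q* = 199.
With the subsidy, sellers receive ps = pb + 69 for each unit, where pb is the price buyers pay.
Supply in terms of pb becomes qs = -634 + 7(pb + 69) = -151 + 7pb. Setting this equal to demand: 734.5 - 4.5pb = -151 + 7pb, so pb = 77.
Sellers receive ps = 77 + 69 = 146; q' = 734.5 − 4.5·77 = 388.
ΔCS = ½(199 + 388)(119 − 77) = 12327; ΔPS = ½(199 + 388)(146 − 119) = 7924.5.
Government spending = 69 × 388 = 26772.
DWL = ½ × 69 × (388 − 199) = 6520.5; fraction = 6520.5 / 26772 = 189/776.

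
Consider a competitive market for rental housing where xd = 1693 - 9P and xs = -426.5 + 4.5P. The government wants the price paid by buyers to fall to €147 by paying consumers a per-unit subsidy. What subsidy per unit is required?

Required subsidy s = €30 per unit

At a buyer price of 147, quantity demanded is 1693 − 9·147 = 370.
Sellers supply 370 only when they receive Ps with -426.5 + 4.5·Ps = 370, i.e. Ps = 177.
s = Ps − Pb = 177 − 147 = 30.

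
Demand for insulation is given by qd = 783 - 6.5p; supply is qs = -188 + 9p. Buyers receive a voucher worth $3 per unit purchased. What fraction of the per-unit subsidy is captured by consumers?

Consumer share = 18/31

Pre-subsidy: 783 - 6.5p = -188 + 9p gives p* = 1942/31, q* = 11650/31.
With the rebate, buyers effectively pay pb = ps − 3, where ps is the price sellers receive.
Demand in terms of ps becomes qd = 783 − 6.5(ps − 3) = 802.5 - 6.5ps. Setting this equal to supply: 802.5 - 6.5ps = -188 + 9ps, so ps = 1981/31.
Buyers pay pb = 1981/31 − 3 = 1888/31; q' = -188 + 9·(1981/31) = 12001/31.
Buyers' price falls by p* − pb = 1942/31 − 1888/31 = 54/31; sellers' price rises by ps − p* = 1981/31 − 1942/31 = 39/31.
So consumers capture (54/31)/3 = 18/31 of each unit of subsidy.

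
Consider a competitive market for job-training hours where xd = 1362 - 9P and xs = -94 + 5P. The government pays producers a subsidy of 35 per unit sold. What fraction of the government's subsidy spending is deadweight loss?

Pre-subsidy: 1362 - 9P = -94 + 5P gives P* = 104, x* = 426.
With the subsidy, sellers receive Ps = Pb + 35 for each unit, where Pb is the price buyers pay.
Supply in terms of Pb becomes xs = -94 + 5(Pb + 35) = 81 + 5Pb. Setting this equal to demand: 1362 - 9Pb = 81 + 5Pb, so Pb = 91.5.
Sellers receive Ps = 91.5 + 35 = 126.5; x' = 1362 − 9·91.5 = 538.5.
ΔCS = ½(426 + 538.5)(104 − 91.5) = 6028.125; ΔPS = ½(426 + 538.5)(126.5 − 104) = 10850.625.
Government spending = 35 × 538.5 = 18847.5.
DWL = ½ × 35 × (538.5 − 426) = 1968.75; fraction = 1968.75 / 18847.5 = 75/718.

DWL / government spending = 75/718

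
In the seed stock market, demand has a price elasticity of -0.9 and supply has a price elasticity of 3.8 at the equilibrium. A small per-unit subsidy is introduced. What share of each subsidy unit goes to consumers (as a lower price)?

For a small subsidy around the equilibrium, the benefit split depends on the relative slopes, which at a point are proportional to the elasticities.
Buyer share = εs/(εs + |εd|) = 3.8/(3.8 + 0.9) = 38/47; seller share = |εd|/(εs + |εd|) = 9/47.

Consumer share = 38/47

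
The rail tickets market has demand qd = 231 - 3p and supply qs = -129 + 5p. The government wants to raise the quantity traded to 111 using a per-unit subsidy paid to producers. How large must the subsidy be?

Required subsidy s = 8 per unit

At q = 111, invert demand for the buyer price: pb = (231 − 111)/3 = 40; invert supply for the seller price: ps = (111 − (-129))/5 = 48.
The subsidy must fill the gap: s = ps − pb = 48 − 40 = 8.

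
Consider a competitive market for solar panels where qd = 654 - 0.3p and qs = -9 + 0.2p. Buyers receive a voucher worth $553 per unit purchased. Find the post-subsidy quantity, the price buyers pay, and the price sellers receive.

q' = 322.56; buyers pay $1104.8; sellers receive $1657.8

Pre-subsidy: 654 - 0.3p = -9 + 0.2p gives p* = 1326, q* = 256.2.
With the rebate, buyers effectively pay pb = ps − 553, where ps is the price sellers receive.
Demand in terms of ps becomes qd = 654 − 0.3(ps − 553) = 819.9 - 0.3ps. Setting this equal to supply: 819.9 - 0.3ps = -9 + 0.2ps, so ps = 1657.8.
Buyers pay pb = 1657.8 − 553 = 1104.8; q' = -9 + 0.2·1657.8 = 322.56.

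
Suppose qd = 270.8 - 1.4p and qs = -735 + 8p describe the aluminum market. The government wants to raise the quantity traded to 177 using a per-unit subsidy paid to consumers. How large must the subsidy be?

At q = 177, invert demand for the buyer price: pb = (270.8 − 177)/1.4 = 67; invert supply for the seller price: ps = (177 − (-735))/8 = 114.
The subsidy must fill the gap: s = ps − pb = 114 − 67 = 47.

Required subsidy s = 47 per unit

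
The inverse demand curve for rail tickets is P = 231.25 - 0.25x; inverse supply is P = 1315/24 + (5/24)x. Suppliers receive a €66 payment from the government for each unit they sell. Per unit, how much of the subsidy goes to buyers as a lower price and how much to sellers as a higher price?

Buyers gain €36 per unit; sellers gain €30 per unit

Pre-subsidy: 231.25 - 0.25x = 1315/24 + (5/24)x gives x* = 385 and P* = 135.
With the subsidy, sellers receive Ps = Pb + 66 for each unit, where Pb is the price buyers pay.
On the curves, Pb = 231.25 - 0.25x and Ps = 1315/24 + (5/24)x; the wedge Ps − Pb = 66 gives 1315/24 + (5/24)x − (231.25 - 0.25x) = 66, so x' = 529.
Then Pb = 231.25 − 0.25·529 = 99 and Ps = 1315/24 + (5/24)·529 = 165.
Buyers' price falls by P* − Pb = 135 − 99 = 36; sellers' price rises by Ps − P* = 165 − 135 = 30.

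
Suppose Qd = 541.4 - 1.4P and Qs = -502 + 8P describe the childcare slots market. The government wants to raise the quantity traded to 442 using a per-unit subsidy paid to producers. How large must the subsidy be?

Required subsidy s = 47 per unit

At Q = 442, invert demand for the buyer price: Pb = (541.4 − 442)/1.4 = 71; invert supply for the seller price: Ps = (442 − (-502))/8 = 118.
The subsidy must fill the gap: s = Ps − Pb = 118 − 71 = 47.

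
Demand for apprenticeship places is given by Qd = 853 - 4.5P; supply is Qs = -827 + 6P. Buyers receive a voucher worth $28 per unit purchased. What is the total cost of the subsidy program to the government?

Government cost = $5740

Pre-subsidy: 853 - 4.5P = -827 + 6P gives P* = 160, Q* = 133.
With the rebate, buyers effectively pay Pb = Ps − 28, where Ps is the price sellers receive.
Demand in terms of Ps becomes Qd = 853 − 4.5(Ps − 28) = 979 - 4.5Ps. Setting this equal to supply: 979 - 4.5Ps = -827 + 6Ps, so Ps = 172.
Buyers pay Pb = 172 − 28 = 144; Q' = -827 + 6·172 = 205.
Government outlay = subsidy × quantity = 28 × 205 = 5740.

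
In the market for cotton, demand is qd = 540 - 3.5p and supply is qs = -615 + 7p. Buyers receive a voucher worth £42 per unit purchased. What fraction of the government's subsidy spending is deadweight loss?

DWL / government spending = 49/253

Pre-subsidy: 540 - 3.5p = -615 + 7p gives p* = 110, q* = 155.
With the rebate, buyers effectively pay pb = ps − 42, where ps is the price sellers receive.
Demand in terms of ps becomes qd = 540 − 3.5(ps − 42) = 687 - 3.5ps. Setting this equal to supply: 687 - 3.5ps = -615 + 7ps, so ps = 124.
Buyers pay pb = 124 − 42 = 82; q' = -615 + 7·124 = 253.
ΔCS = ½(155 + 253)(110 − 82) = 5712; ΔPS = ½(155 + 253)(124 − 110) = 2856.
Government spending = 42 × 253 = 10626.
DWL = ½ × 42 × (253 − 155) = 2058; fraction = 2058 / 10626 = 49/253.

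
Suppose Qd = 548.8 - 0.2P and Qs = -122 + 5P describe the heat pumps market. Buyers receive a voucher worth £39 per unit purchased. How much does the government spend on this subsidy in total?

Pre-subsidy: 548.8 - 0.2P = -122 + 5P gives P* = 129, Q* = 523.
With the rebate, buyers effectively pay Pb = Ps − 39, where Ps is the price sellers receive.
Demand in terms of Ps becomes Qd = 548.8 − 0.2(Ps − 39) = 556.6 - 0.2Ps. Setting this equal to supply: 556.6 - 0.2Ps = -122 + 5Ps, so Ps = 130.5.
Buyers pay Pb = 130.5 − 39 = 91.5; Q' = -122 + 5·130.5 = 530.5.
Government outlay = subsidy × quantity = 39 × 530.5 = 20689.5.

Government cost = £20689.5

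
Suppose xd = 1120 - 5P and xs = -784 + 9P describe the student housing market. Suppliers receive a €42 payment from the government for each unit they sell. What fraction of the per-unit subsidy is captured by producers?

Producer share = 5/14

Pre-subsidy: 1120 - 5P = -784 + 9P gives P* = 136, x* = 440.
With the subsidy, sellers receive Ps = Pb + 42 for each unit, where Pb is the price buyers pay.
Supply in terms of Pb becomes xs = -784 + 9(Pb + 42) = -406 + 9Pb. Setting this equal to demand: 1120 - 5Pb = -406 + 9Pb, so Pb = 109.
Sellers receive Ps = 109 + 42 = 151; x' = 1120 − 5·109 = 575.
Buyers' price falls by P* − Pb = 136 − 109 = 27; sellers' price rises by Ps − P* = 151 − 136 = 15.
So producers capture 15/42 = 5/14 of each unit of subsidy.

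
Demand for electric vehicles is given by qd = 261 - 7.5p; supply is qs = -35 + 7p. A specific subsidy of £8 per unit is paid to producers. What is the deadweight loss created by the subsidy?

Pre-subsidy: 261 - 7.5p = -35 + 7p gives p* = 592/29, q* = 3129/29.
With the subsidy, sellers receive ps = pb + 8 for each unit, where pb is the price buyers pay.
Supply in terms of pb becomes qs = -35 + 7(pb + 8) = 21 + 7pb. Setting this equal to demand: 261 - 7.5pb = 21 + 7pb, so pb = 480/29.
Sellers receive ps = 480/29 + 8 = 712/29; q' = 261 − 7.5·(480/29) = 3969/29.
The subsidy expands output by 3969/29 − 3129/29 = 840/29 past the efficient level; on those units the gap between marginal cost and willingness to pay runs from 0 up to 8.
DWL = ½ × 8 × 840/29 = 3360/29.

Deadweight loss = 3360/29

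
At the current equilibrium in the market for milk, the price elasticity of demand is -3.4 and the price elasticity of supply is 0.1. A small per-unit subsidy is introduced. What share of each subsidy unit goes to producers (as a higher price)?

For a small subsidy around the equilibrium, the benefit split depends on the relative slopes, which at a point are proportional to the elasticities.
Buyer share = εs/(εs + |εd|) = 0.1/(0.1 + 3.4) = 1/35; seller share = |εd|/(εs + |εd|) = 34/35.
So producers capture 34/35 of the subsidy.

Producer share = 34/35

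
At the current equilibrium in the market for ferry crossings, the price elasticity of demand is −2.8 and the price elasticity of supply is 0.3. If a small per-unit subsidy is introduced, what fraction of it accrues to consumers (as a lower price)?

For a small subsidy around the equilibrium, the benefit split depends on the relative slopes, which at a point are proportional to the elasticities.
Buyer share = εs/(εs + |εd|) = 0.3/(0.3 + 2.8) = 3/31; seller share = |εd|/(εs + |εd|) = 28/31.

Consumer share = 3/31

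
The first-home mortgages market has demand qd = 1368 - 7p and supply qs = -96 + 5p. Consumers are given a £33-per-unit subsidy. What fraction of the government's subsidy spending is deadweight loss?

Pre-subsidy: 1368 - 7p = -96 + 5p gives p* = 122, q* = 514.
With the rebate, buyers effectively pay pb = ps − 33, where ps is the price sellers receive.
Demand in terms of ps becomes qd = 1368 − 7(ps − 33) = 1599 - 7ps. Setting this equal to supply: 1599 - 7ps = -96 + 5ps, so ps = 141.25.
Buyers pay pb = 141.25 − 33 = 108.25; q' = -96 + 5·141.25 = 610.25.
ΔCS = ½(514 + 610.25)(122 − 108.25) = 7729.21875; ΔPS = ½(514 + 610.25)(141.25 − 122) = 10820.90625.
Government spending = 33 × 610.25 = 20138.25.
DWL = ½ × 33 × (610.25 − 514) = 1588.125; fraction = 1588.125 / 20138.25 = 385/4882.

DWL / government spending = 385/4882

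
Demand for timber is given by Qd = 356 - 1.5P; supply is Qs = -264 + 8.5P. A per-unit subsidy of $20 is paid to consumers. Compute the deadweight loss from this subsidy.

Pre-subsidy: 356 - 1.5P = -264 + 8.5P gives P* = 62, Q* = 263.
With the rebate, buyers effectively pay Pb = Ps − 20, where Ps is the price sellers receive.
Demand in terms of Ps becomes Qd = 356 − 1.5(Ps − 20) = 386 - 1.5Ps. Setting this equal to supply: 386 - 1.5Ps = -264 + 8.5Ps, so Ps = 65.
Buyers pay Pb = 65 − 20 = 45; Q' = -264 + 8.5·65 = 288.5.
The subsidy expands output by 288.5 − 263 = 25.5 past the efficient level; on those units the gap between marginal cost and willingness to pay runs from 0 up to 20.
DWL = ½ × 20 × 25.5 = 255.

Deadweight loss = $255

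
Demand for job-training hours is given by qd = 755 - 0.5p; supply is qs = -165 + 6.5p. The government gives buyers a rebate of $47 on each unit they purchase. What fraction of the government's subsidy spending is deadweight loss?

DWL / government spending = 611/39822

Pre-subsidy: 755 - 0.5p = -165 + 6.5p gives p* = 920/7, q* = 4825/7.
With the rebate, buyers effectively pay pb = ps − 47, where ps is the price sellers receive.
Demand in terms of ps becomes qd = 755 − 0.5(ps − 47) = 778.5 - 0.5ps. Setting this equal to supply: 778.5 - 0.5ps = -165 + 6.5ps, so ps = 1887/14.
Buyers pay pb = 1887/14 − 47 = 1229/14; q' = -165 + 6.5·(1887/14) = 19911/28.
ΔCS = ½(4825/7 + 19911/28)(920/7 − 1229/14) = 23957921/784; ΔPS = ½(4825/7 + 19911/28)(1887/14 − 920/7) = 1842917/784.
Government spending = 47 × 19911/28 = 935817/28.
DWL = ½ × 47 × (19911/28 − 4825/7) = 28717/56; fraction = (28717/56) / (935817/28) = 611/39822.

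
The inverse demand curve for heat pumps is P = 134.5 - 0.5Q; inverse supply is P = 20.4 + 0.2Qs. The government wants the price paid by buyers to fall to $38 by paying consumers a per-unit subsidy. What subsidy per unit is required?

At a buyer price of 38, quantity demanded is 269 − 2·38 = 193.
Sellers supply 193 only when they receive Ps = 20.4 + 0.2·193 = 59.
s = Ps − Pb = 59 − 38 = 21.

Required subsidy s = $21 per unit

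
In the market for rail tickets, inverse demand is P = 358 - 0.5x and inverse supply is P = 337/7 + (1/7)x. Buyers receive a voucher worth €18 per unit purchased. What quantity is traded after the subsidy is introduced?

x' = 510

Pre-subsidy: 358 - 0.5x = 337/7 + (1/7)x gives x* = 482 and P* = 117.
With the rebate, buyers effectively pay Pb = Ps − 18, where Ps is the price sellers receive.
On the curves, Pb = 358 - 0.5x and Ps = 337/7 + (1/7)x; the wedge Ps − Pb = 18 gives 337/7 + (1/7)x − (358 - 0.5x) = 18, so x' = 510.
Then Pb = 358 − 0.5·510 = 103 and Ps = 337/7 + (1/7)·510 = 121.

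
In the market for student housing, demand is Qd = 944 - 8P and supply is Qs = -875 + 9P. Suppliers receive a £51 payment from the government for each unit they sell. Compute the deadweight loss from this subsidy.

Deadweight loss = £5508

Pre-subsidy: 944 - 8P = -875 + 9P gives P* = 107, Q* = 88.
With the subsidy, sellers receive Ps = Pb + 51 for each unit, where Pb is the price buyers pay.
Supply in terms of Pb becomes Qs = -875 + 9(Pb + 51) = -416 + 9Pb. Setting this equal to demand: 944 - 8Pb = -416 + 9Pb, so Pb = 80.
Sellers receive Ps = 80 + 51 = 131; Q' = 944 − 8·80 = 304.
The subsidy expands output by 304 − 88 = 216 past the efficient level; on those units the gap between marginal cost and willingness to pay runs from 0 up to 51.
DWL = ½ × 51 × 216 = 5508.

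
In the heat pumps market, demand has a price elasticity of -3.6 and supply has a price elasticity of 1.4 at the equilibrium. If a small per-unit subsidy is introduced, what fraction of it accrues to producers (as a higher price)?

Producer share = 0.72

For a small subsidy around the equilibrium, the benefit split depends on the relative slopes, which at a point are proportional to the elasticities.
Buyer share = εs/(εs + |εd|) = 1.4/(1.4 + 3.6) = 0.28; seller share = |εd|/(εs + |εd|) = 0.72.
So producers capture 0.72 of the subsidy.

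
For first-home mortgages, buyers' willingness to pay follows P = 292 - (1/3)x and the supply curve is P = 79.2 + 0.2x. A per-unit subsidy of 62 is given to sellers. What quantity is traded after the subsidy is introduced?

Pre-subsidy: 292 - (1/3)x = 79.2 + 0.2x gives x* = 399 and P* = 159.
With the subsidy, sellers receive Ps = Pb + 62 for each unit, where Pb is the price buyers pay.
On the curves, Pb = 292 - (1/3)x and Ps = 79.2 + 0.2x; the wedge Ps − Pb = 62 gives 79.2 + 0.2x − (292 - (1/3)x) = 62, so x' = 515.25.
Then Pb = 292 − (1/3)·515.25 = 120.25 and Ps = 79.2 + 0.2·515.25 = 182.25.

x' = 515.25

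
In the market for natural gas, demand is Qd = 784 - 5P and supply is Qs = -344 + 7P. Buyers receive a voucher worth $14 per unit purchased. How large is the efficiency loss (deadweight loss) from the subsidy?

Pre-subsidy: 784 - 5P = -344 + 7P gives P* = 94, Q* = 314.
With the rebate, buyers effectively pay Pb = Ps − 14, where Ps is the price sellers receive.
Demand in terms of Ps becomes Qd = 784 − 5(Ps − 14) = 854 - 5Ps. Setting this equal to supply: 854 - 5Ps = -344 + 7Ps, so Ps = 599/6.
Buyers pay Pb = 599/6 − 14 = 515/6; Q' = -344 + 7·(599/6) = 2129/6.
The subsidy expands output by 2129/6 − 314 = 245/6 past the efficient level; on those units the gap between marginal cost and willingness to pay runs from 0 up to 14.
DWL = ½ × 14 × 245/6 = 1715/6.

Deadweight loss = 1715/6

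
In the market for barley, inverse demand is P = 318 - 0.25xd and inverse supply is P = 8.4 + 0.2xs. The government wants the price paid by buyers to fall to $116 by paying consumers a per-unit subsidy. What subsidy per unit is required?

Required subsidy s = $54 per unit

At a buyer price of 116, quantity demanded is 1272 − 4·116 = 808.
Sellers supply 808 only when they receive Ps = 8.4 + 0.2·808 = 170.
s = Ps − Pb = 170 − 116 = 54.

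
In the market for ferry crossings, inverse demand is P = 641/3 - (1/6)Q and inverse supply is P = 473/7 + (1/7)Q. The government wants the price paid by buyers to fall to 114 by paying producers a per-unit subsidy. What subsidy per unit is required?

Required subsidy s = 39 per unit

At a buyer price of 114, quantity demanded is 1282 − 6·114 = 598.
Sellers supply 598 only when they receive Ps = 473/7 + (1/7)·598 = 153.
s = Ps − Pb = 153 − 114 = 39.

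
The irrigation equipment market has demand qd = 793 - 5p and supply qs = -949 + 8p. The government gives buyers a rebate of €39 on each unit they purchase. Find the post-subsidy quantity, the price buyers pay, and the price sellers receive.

q' = 243; buyers pay €110; sellers receive €149

Pre-subsidy: 793 - 5p = -949 + 8p gives p* = 134, q* = 123.
With the rebate, buyers effectively pay pb = ps − 39, where ps is the price sellers receive.
Demand in terms of ps becomes qd = 793 − 5(ps − 39) = 988 - 5ps. Setting this equal to supply: 988 - 5ps = -949 + 8ps, so ps = 149.
Buyers pay pb = 149 − 39 = 110; q' = -949 + 8·149 = 243.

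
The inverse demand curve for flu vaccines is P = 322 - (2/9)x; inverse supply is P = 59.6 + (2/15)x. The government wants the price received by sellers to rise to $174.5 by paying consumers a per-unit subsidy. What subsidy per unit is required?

At a seller price of 174.5, quantity supplied is -447 + 7.5·174.5 = 861.75.
Buyers absorb 861.75 only when they pay Pb = 322 − (2/9)·861.75 = 130.5.
s = Ps − Pb = 174.5 − 130.5 = 44.

Required subsidy s = $44 per unit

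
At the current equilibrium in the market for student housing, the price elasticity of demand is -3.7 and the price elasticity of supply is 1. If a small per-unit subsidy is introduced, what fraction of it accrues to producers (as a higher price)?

For a small subsidy around the equilibrium, the benefit split depends on the relative slopes, which at a point are proportional to the elasticities.
Buyer share = εs/(εs + |εd|) = 1/(1 + 3.7) = 10/47; seller share = |εd|/(εs + |εd|) = 37/47.
So producers capture 37/47 of the subsidy.

Producer share = 37/47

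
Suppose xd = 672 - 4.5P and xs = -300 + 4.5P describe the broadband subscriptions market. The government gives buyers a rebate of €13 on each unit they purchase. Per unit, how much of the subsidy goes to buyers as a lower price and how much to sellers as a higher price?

Buyers gain €6.5 per unit; sellers gain €6.5 per unit

Pre-subsidy: 672 - 4.5P = -300 + 4.5P gives P* = 108, x* = 186.
With the rebate, buyers effectively pay Pb = Ps − 13, where Ps is the price sellers receive.
Demand in terms of Ps becomes xd = 672 − 4.5(Ps − 13) = 730.5 - 4.5Ps. Setting this equal to supply: 730.5 - 4.5Ps = -300 + 4.5Ps, so Ps = 114.5.
Buyers pay Pb = 114.5 − 13 = 101.5; x' = -300 + 4.5·114.5 = 215.25.
Buyers' price falls by P* − Pb = 108 − 101.5 = 6.5; sellers' price rises by Ps − P* = 114.5 − 108 = 6.5.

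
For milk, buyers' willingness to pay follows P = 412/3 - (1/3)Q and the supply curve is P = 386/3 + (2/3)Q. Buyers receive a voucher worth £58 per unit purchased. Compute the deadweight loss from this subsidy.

Deadweight loss = £1682

Pre-subsidy: 412/3 - (1/3)Q = 386/3 + (2/3)Q gives Q* = 26/3 and P* = 1210/9.
With the rebate, buyers effectively pay Pb = Ps − 58, where Ps is the price sellers receive.
On the curves, Pb = 412/3 - (1/3)Q and Ps = 386/3 + (2/3)Q; the wedge Ps − Pb = 58 gives 386/3 + (2/3)Q − (412/3 - (1/3)Q) = 58, so Q' = 200/3.
Then Pb = 412/3 − (1/3)·(200/3) = 1036/9 and Ps = 386/3 + (2/3)·(200/3) = 1558/9.
The subsidy expands output by 200/3 − 26/3 = 58 past the efficient level; on those units the gap between marginal cost and willingness to pay runs from 0 up to 58.
DWL = ½ × 58 × 58 = 1682.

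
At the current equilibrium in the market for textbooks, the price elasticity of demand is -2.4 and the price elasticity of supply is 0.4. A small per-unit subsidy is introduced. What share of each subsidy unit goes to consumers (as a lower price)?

Consumer share = 1/7

For a small subsidy around the equilibrium, the benefit split depends on the relative slopes, which at a point are proportional to the elasticities.
Buyer share = εs/(εs + |εd|) = 0.4/(0.4 + 2.4) = 1/7; seller share = |εd|/(εs + |εd|) = 6/7.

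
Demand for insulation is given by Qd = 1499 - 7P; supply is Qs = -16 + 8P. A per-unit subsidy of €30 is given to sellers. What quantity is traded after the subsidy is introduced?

Pre-subsidy: 1499 - 7P = -16 + 8P gives P* = 101, Q* = 792.
With the subsidy, sellers receive Ps = Pb + 30 for each unit, where Pb is the price buyers pay.
Supply in terms of Pb becomes Qs = -16 + 8(Pb + 30) = 224 + 8Pb. Setting this equal to demand: 1499 - 7Pb = 224 + 8Pb, so Pb = 85.
Sellers receive Ps = 85 + 30 = 115; Q' = 1499 − 7·85 = 904.

Q' = 904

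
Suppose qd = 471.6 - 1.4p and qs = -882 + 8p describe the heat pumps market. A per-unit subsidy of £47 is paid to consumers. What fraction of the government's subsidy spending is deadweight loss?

Pre-subsidy: 471.6 - 1.4p = -882 + 8p gives p* = 144, q* = 270.
With the rebate, buyers effectively pay pb = ps − 47, where ps is the price sellers receive.
Demand in terms of ps becomes qd = 471.6 − 1.4(ps − 47) = 537.4 - 1.4ps. Setting this equal to supply: 537.4 - 1.4ps = -882 + 8ps, so ps = 151.
Buyers pay pb = 151 − 47 = 104; q' = -882 + 8·151 = 326.
ΔCS = ½(270 + 326)(144 − 104) = 11920; ΔPS = ½(270 + 326)(151 − 144) = 2086.
Government spending = 47 × 326 = 15322.
DWL = ½ × 47 × (326 − 270) = 1316; fraction = 1316 / 15322 = 14/163.

DWL / government spending = 14/163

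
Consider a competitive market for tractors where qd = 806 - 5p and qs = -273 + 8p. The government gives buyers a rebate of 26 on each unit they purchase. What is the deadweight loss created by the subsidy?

Deadweight loss = 1040

Pre-subsidy: 806 - 5p = -273 + 8p gives p* = 83, q* = 391.
With the rebate, buyers effectively pay pb = ps − 26, where ps is the price sellers receive.
Demand in terms of ps becomes qd = 806 − 5(ps − 26) = 936 - 5ps. Setting this equal to supply: 936 - 5ps = -273 + 8ps, so ps = 93.
Buyers pay pb = 93 − 26 = 67; q' = -273 + 8·93 = 471.
The subsidy expands output by 471 − 391 = 80 past the efficient level; on those units the gap between marginal cost and willingness to pay runs from 0 up to 26.
DWL = ½ × 26 × 80 = 1040.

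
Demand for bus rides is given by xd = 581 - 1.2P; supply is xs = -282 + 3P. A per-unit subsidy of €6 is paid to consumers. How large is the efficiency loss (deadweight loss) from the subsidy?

Pre-subsidy: 581 - 1.2P = -282 + 3P gives P* = 4315/21, x* = 2341/7.
With the rebate, buyers effectively pay Pb = Ps − 6, where Ps is the price sellers receive.
Demand in terms of Ps becomes xd = 581 − 1.2(Ps − 6) = 588.2 - 1.2Ps. Setting this equal to supply: 588.2 - 1.2Ps = -282 + 3Ps, so Ps = 4351/21.
Buyers pay Pb = 4351/21 − 6 = 4225/21; x' = -282 + 3·(4351/21) = 2377/7.
The subsidy expands output by 2377/7 − 2341/7 = 36/7 past the efficient level; on those units the gap between marginal cost and willingness to pay runs from 0 up to 6.
DWL = ½ × 6 × 36/7 = 108/7.

Deadweight loss = 108/7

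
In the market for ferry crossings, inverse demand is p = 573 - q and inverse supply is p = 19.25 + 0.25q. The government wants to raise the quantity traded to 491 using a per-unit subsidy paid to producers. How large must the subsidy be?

At q = 491, from the demand curve buyers pay pb = 573 − 1·491 = 82; from the supply curve sellers need ps = 19.25 + 0.25·491 = 142.
The subsidy must fill the gap: s = ps − pb = 142 − 82 = 60.

Required subsidy s = 60 per unit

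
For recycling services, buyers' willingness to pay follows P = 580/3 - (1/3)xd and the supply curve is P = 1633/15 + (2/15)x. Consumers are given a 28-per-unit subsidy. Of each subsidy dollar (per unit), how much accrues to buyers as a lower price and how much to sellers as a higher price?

Pre-subsidy: 580/3 - (1/3)x = 1633/15 + (2/15)x gives x* = 181 and P* = 133.
With the rebate, buyers effectively pay Pb = Ps − 28, where Ps is the price sellers receive.
On the curves, Pb = 580/3 - (1/3)x and Ps = 1633/15 + (2/15)x; the wedge Ps − Pb = 28 gives 1633/15 + (2/15)x − (580/3 - (1/3)x) = 28, so x' = 241.
Then Pb = 580/3 − (1/3)·241 = 113 and Ps = 1633/15 + (2/15)·241 = 141.
Buyers' price falls by P* − Pb = 133 − 113 = 20; sellers' price rises by Ps − P* = 141 − 133 = 8.

Buyers gain 20 per unit; sellers gain 8 per unit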